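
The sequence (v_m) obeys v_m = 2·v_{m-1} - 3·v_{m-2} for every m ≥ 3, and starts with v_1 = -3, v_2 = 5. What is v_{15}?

4411

v_3 = 19  v_4 = 23  v_5 = -11  …  v_{12} = -1513  v_{13} = -4667  v_{14} = -4795  v_{15} = 4411.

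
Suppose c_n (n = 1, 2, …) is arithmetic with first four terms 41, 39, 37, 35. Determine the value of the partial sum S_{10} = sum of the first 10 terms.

Common difference d = -2.
c_n = 41 + (n - 1)·(-2).
c_{10} = 23; S = 10·(41 + 23)/2 = 320.

320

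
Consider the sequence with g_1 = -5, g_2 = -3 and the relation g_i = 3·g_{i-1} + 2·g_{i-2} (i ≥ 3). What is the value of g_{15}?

-74427931

g_3 = -19; g_4 = -63; g_5 = -227; …; g_{12} = -1647471; g_{13} = -5867555; g_{14} = -20897607; g_{15} = -74427931.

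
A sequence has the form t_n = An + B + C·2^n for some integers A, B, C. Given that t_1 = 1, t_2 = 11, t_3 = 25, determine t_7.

The three given values yield: A + B + 2C = 1; 2A + B + 4C = 11; 3A + B + 8C = 25.
Subtracting the first from the second: A + 2C = 10.
Subtracting the second from the third: A + 4C = 14.
Solving: C = 2, A = 6, then B = -9.
Therefore t_7 = 42 + (-9) + 2·128 = 289.

289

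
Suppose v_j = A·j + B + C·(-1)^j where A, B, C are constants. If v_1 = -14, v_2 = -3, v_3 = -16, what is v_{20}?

-21

At j = 1, 2, 3: A + B - C = -14; 2A + B + C = -3; 3A + B - C = -16.
Subtracting the first from the second: A + 2C = 11.
Subtracting the second from the third: A - 2C = -13.
Solving: C = 6, A = -1, then B = -7.
Therefore v_{20} = -20 + (-7) + 6·1 = -21.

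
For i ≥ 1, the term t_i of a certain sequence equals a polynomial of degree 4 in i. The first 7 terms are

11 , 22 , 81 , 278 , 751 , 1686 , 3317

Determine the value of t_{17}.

1st diffs: 11, 59, 197, 473, 935, 1631.
2nd diffs: 48, 138, 276, 462, 696.
3rd diffs: 90, 138, 186, 234.
4th diffs: 48, 48, 48 (constant).
Newton forward-difference form: t_i = 11 + 11·C(i-1,1) + 48·C(i-1,2) + 90·C(i-1,3) + 48·C(i-1,4).
At i = 17: i-1 = 16, so t_{17} = 11 + 176 + 5760 + 50400 + 87360 = 143707.

143707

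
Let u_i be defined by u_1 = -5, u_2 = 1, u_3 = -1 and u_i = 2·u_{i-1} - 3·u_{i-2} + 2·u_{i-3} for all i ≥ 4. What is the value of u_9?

-41

Applying the relation repeatedly:
u_4 = -15;  u_5 = -25;  u_6 = -7;  u_7 = 31;  u_8 = 33;  u_9 = -41.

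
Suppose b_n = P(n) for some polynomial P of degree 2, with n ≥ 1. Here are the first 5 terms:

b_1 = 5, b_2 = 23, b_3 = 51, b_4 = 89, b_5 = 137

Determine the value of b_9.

1st diffs: 18, 28, 38, 48.
2nd diffs: 10, 10, 10 (constant).
So b_n = 5n^2 + 3n - 3.
Evaluating at n = 9 gives b_9 = 429.

429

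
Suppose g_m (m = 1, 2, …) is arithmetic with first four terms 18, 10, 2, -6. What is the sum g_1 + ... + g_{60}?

Common difference d = -8.
g_m = 18 + (m - 1)·(-8).
g_{60} = -454; S = 60·(18 + (-454))/2 = -13080.

-13080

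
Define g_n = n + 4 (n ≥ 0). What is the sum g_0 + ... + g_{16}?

204

Over n = 0..16: Σn = 136.
Total = (1)·136 + (4)·17 = 204.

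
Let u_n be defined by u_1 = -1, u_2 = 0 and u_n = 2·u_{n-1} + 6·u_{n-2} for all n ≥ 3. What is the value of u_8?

Step forward from the initial values:
u_3 = -6  u_4 = -12  u_5 = -60  u_6 = -192  u_7 = -744  u_8 = -2640.

-2640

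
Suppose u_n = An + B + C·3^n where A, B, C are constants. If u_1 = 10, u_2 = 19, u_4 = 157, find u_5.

478

At n = 1, 2, 4: A + B + 3C = 10; 2A + B + 9C = 19; 4A + B + 81C = 157.
Subtracting the first from the second: A + 6C = 9.
Subtracting the second from the third: 2A + 72C = 138.
Solving: C = 2, A = -3, then B = 7.
Therefore u_5 = -15 + 7 + 2·243 = 478.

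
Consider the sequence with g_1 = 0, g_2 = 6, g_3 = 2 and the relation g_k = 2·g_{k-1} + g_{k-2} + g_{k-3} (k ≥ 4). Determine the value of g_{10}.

g_4 = 10, g_5 = 28, g_6 = 68, g_7 = 174, g_8 = 444, g_9 = 1130, g_{10} = 2878.

2878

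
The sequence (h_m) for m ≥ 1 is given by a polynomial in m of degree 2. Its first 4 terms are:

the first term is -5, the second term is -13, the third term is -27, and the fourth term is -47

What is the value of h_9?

-237

1st diffs: -8, -14, -20.
2nd diffs: -6, -6 (constant).
Newton forward-difference form: h_m = -5 + (-8)·C(m-1,1) + (-6)·C(m-1,2).
At m = 9: m-1 = 8, so h_9 = -5 - 64 - 168 = -237.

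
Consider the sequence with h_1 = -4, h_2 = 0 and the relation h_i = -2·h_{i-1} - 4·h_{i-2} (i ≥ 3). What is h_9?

Applying the relation repeatedly:
h_3 = 16; h_4 = -32; h_5 = 0; h_6 = 128; h_7 = -256; h_8 = 0; h_9 = 1024.

1024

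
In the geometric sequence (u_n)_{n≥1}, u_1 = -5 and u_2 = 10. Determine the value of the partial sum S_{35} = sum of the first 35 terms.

Common ratio r = -2.
u_n = (-5)·(-2)^(n-1).
S = (-5)·((-2)^35 - 1)/(-2 - 1) = (-5)·(-34359738368 - 1)/(-3) = -57266230615.

-57266230615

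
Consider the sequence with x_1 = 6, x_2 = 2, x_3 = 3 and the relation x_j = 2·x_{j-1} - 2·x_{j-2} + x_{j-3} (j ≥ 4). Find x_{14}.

2

Iterate the recurrence:
x_4 = 8; x_5 = 12; x_6 = 11; …; x_{11} = 12; x_{12} = 11; x_{13} = 6; x_{14} = 2.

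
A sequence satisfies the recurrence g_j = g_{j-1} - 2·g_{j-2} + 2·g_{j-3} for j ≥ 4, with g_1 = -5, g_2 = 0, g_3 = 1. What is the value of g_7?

Applying the relation repeatedly:
g_4 = -9;  g_5 = -11;  g_6 = 9;  g_7 = 13.

13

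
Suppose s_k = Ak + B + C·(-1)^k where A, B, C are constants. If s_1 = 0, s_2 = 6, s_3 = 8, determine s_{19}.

72

At k = 1, 2, 3: A + B - C = 0; 2A + B + C = 6; 3A + B - C = 8.
Subtracting the first from the second: A + 2C = 6.
Subtracting the second from the third: A - 2C = 2.
Solving: C = 1, A = 4, then B = -3.
Hence s_{19} = 4·19 + (-3) + 1·(-1) = 72.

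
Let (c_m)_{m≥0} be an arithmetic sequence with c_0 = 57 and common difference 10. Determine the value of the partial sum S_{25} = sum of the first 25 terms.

c_m = 57 + (m - 0)·10.
c_{24} = 297; S = 25·(57 + 297)/2 = 4425.

4425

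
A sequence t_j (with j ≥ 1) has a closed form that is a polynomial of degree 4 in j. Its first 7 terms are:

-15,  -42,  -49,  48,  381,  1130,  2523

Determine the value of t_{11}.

20775

1st diffs: -27, -7, 97, 333, 749, 1393.
2nd diffs: 20, 104, 236, 416, 644.
3rd diffs: 84, 132, 180, 228.
4th diffs: 48, 48, 48 (constant).
Newton forward-difference form: t_j = -15 + (-27)·C(j-1,1) + 20·C(j-1,2) + 84·C(j-1,3) + 48·C(j-1,4).
At j = 11: j-1 = 10, so t_{11} = -15 - 270 + 900 + 10080 + 10080 = 20775.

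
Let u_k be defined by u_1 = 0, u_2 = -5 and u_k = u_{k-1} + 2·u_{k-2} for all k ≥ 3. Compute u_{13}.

Applying the relation repeatedly:
u_3 = -5  u_4 = -15  u_5 = -25  …  u_{10} = -855  u_{11} = -1705  u_{12} = -3415  u_{13} = -6825.
(Characteristic roots are 2 and -1.)

-6825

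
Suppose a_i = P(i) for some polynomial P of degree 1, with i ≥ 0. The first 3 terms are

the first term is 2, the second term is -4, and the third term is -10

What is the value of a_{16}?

-94

1st diffs: -6, -6 (constant).
So a_i = -6i + 2.
Evaluating at i = 16 gives a_{16} = -94.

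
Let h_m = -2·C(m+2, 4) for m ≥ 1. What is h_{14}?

-3640

C(16, 4) = 1820, so h_{14} = -3640.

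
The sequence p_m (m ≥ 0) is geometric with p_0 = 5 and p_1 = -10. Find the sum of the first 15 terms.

Common ratio r = -2.
p_m = 5·(-2)^(m-0).
S = 5·((-2)^15 - 1)/(-2 - 1) = 5·(-32768 - 1)/(-3) = 54615.

54615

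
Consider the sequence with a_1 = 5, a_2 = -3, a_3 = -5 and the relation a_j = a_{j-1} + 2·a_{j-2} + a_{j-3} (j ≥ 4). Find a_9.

-367

Applying the relation repeatedly:
a_4 = -6  a_5 = -19  a_6 = -36  a_7 = -80  a_8 = -171  a_9 = -367.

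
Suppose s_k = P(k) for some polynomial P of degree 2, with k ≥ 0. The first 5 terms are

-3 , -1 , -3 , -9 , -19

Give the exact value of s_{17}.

-513

1st diffs: 2, -2, -6, -10.
2nd diffs: -4, -4, -4 (constant).
Newton forward-difference form: s_k = -3 + 2·C(k,1) + (-4)·C(k,2).
At k = 17: k = 17, so s_{17} = -3 + 34 - 544 = -513.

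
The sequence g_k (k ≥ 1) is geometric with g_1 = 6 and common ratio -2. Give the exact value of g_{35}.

g_k = 6·(-2)^(k-1).
g_{35} = 6·(-2)^34 = 103079215104.

103079215104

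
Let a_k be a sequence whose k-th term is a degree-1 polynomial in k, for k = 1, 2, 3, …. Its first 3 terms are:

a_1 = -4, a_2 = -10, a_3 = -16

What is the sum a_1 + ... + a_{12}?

-444

1st diffs: -6, -6 (constant).
So a_k = -6k + 2.
Continuing: …, -22, -28, -34, -40, …, a_{12} = -70.
Summing k = 1..12 (12 terms) gives -444.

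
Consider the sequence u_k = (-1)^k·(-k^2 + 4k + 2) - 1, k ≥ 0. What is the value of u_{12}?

(-1)^12 = 1; -k^2 + 4k + 2 at k=12 is -94; so u_{12} = -95.

-95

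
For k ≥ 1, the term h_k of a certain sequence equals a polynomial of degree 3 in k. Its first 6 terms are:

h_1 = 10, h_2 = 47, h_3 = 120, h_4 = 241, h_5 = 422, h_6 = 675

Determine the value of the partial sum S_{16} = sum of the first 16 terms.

1st diffs: 37, 73, 121, 181, 253.
2nd diffs: 36, 48, 60, 72.
3rd diffs: 12, 12, 12 (constant).
So h_k = 2k^3 + 6k^2 + 5k - 3.
Continuing: …, 1012, 1445, 1986, 2647, …, h_{16} = 9805.
Summing k = 1..16 (16 terms) gives 46600.

46600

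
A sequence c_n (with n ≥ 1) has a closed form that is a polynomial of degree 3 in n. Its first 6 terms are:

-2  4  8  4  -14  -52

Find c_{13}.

1st diffs: 6, 4, -4, -18, -38.
2nd diffs: -2, -8, -14, -20.
3rd diffs: -6, -6, -6 (constant).
Newton forward-difference form: c_n = -2 + 6·C(n-1,1) + (-2)·C(n-1,2) + (-6)·C(n-1,3).
At n = 13: n-1 = 12, so c_{13} = -2 + 72 - 132 - 1320 = -1382.

-1382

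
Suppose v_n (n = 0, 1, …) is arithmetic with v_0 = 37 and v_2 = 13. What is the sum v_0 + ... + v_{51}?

Common difference d = (13 - 37) / (2 - 0) = -12.
v_n = 37 + (n - 0)·(-12).
v_{51} = -575; S = 52·(37 + (-575))/2 = -13988.

-13988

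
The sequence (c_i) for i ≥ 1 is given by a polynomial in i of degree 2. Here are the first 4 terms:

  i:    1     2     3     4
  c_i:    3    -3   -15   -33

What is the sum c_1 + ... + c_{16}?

1st diffs: -6, -12, -18.
2nd diffs: -6, -6 (constant).
So c_i = -3i^2 + 3i + 3.
Continuing: …, -57, -87, -123, -165, …, c_{16} = -717.
Summing i = 1..16 (16 terms) gives -4032.

-4032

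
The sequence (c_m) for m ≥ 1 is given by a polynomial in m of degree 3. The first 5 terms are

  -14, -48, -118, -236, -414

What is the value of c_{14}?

1st diffs: -34, -70, -118, -178.
2nd diffs: -36, -48, -60.
3rd diffs: -12, -12 (constant).
Newton forward-difference form: c_m = -14 + (-34)·C(m-1,1) + (-36)·C(m-1,2) + (-12)·C(m-1,3).
At m = 14: m-1 = 13, so c_{14} = -14 - 442 - 2808 - 3432 = -6696.

-6696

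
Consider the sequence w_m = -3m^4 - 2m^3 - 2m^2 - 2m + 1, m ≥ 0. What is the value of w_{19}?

w_{19} = -3·19^4 - 2·19^3 - 2·19^2 - 2·19 + 1 = -405440.

-405440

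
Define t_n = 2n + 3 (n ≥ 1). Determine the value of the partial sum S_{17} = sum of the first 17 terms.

Over n = 1..17: Σn = 153.
Total = (2)·153 + (3)·17 = 357.

357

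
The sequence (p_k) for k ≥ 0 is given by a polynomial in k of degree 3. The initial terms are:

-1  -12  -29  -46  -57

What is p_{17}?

1st diffs: -11, -17, -17, -11.
2nd diffs: -6, 0, 6.
3rd diffs: 6, 6 (constant).
Newton forward-difference form: p_k = -1 + (-11)·C(k,1) + (-6)·C(k,2) + 6·C(k,3).
At k = 17: k = 17, so p_{17} = -1 - 187 - 816 + 4080 = 3076.

3076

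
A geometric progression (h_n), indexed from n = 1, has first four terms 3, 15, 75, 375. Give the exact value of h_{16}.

91552734375

Common ratio r = 5.
h_n = 3·5^(n-1).
h_{16} = 3·5^15 = 91552734375.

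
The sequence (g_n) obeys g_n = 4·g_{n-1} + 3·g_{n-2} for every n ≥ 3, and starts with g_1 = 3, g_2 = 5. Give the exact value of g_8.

g_3 = 29; g_4 = 131; g_5 = 611; g_6 = 2837; g_7 = 13181; g_8 = 61235.

61235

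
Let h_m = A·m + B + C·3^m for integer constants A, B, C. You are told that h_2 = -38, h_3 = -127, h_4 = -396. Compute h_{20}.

At m = 2, 3, 4: 2A + B + 9C = -38; 3A + B + 27C = -127; 4A + B + 81C = -396.
Subtracting the first from the second: A + 18C = -89.
Subtracting the second from the third: A + 54C = -269.
Solving: C = -5, A = 1, then B = 5.
Therefore h_{20} = 20 + 5 + (-5)·3486784401 = -17433921980.

-17433921980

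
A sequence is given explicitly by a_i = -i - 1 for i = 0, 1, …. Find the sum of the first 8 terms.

-36

Over i = 0..7: Σi = 28.
Total = (-1)·28 + (-1)·8 = -36.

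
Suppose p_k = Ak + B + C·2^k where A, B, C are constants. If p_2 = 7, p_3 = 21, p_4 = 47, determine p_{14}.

Write the equations: 2A + B + 4C = 7; 3A + B + 8C = 21; 4A + B + 16C = 47.
Subtracting the first from the second: A + 4C = 14.
Subtracting the second from the third: A + 8C = 26.
Solving: C = 3, A = 2, then B = -9.
Hence p_{14} = 2·14 + (-9) + 3·16384 = 49171.

49171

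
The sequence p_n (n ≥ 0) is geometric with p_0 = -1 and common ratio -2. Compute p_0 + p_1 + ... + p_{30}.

-715827883

p_n = (-1)·(-2)^(n-0).
S = (-1)·((-2)^31 - 1)/(-2 - 1) = (-1)·(-2147483648 - 1)/(-3) = -715827883.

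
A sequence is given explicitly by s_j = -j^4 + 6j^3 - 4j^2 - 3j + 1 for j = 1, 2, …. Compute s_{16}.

s_{16} = -1·16^4 + 6·16^3 - 4·16^2 - 3·16 + 1 = -42031.

-42031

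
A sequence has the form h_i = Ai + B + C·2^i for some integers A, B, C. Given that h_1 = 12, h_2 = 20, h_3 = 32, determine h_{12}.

Plug in i = 1, 2, 3: A + B + 2C = 12; 2A + B + 4C = 20; 3A + B + 8C = 32.
Subtracting the first from the second: A + 2C = 8.
Subtracting the second from the third: A + 4C = 12.
Solving: C = 2, A = 4, then B = 4.
Therefore h_{12} = 48 + 4 + 2·4096 = 8244.

8244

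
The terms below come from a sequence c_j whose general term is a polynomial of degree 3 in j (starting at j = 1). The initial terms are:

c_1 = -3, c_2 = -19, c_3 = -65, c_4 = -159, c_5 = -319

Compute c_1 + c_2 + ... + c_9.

1st diffs: -16, -46, -94, -160.
2nd diffs: -30, -48, -66.
3rd diffs: -18, -18 (constant).
Newton forward-difference form: c_j = -3 + (-16)·C(j-1,1) + (-30)·C(j-1,2) + (-18)·C(j-1,3).
Continuing: -563, -909, -1375, -1979.
Summing j = 1..9 (9 terms) gives -5391.

-5391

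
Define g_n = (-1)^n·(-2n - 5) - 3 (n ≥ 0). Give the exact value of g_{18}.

(-1)^18 = 1; -2n - 5 at n=18 is -41; so g_{18} = -44.

-44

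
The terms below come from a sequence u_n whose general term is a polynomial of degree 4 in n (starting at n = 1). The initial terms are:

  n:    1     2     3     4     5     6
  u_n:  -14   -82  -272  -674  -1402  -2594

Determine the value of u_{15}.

-68852

1st diffs: -68, -190, -402, -728, -1192.
2nd diffs: -122, -212, -326, -464.
3rd diffs: -90, -114, -138.
4th diffs: -24, -24 (constant).
Newton forward-difference form: u_n = -14 + (-68)·C(n-1,1) + (-122)·C(n-1,2) + (-90)·C(n-1,3) + (-24)·C(n-1,4).
At n = 15: n-1 = 14, so u_{15} = -14 - 952 - 11102 - 32760 - 24024 = -68852.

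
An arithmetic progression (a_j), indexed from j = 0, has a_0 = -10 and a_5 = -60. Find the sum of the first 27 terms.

Common difference d = (-60 - (-10)) / (5 - 0) = -10.
a_j = -10 + (j - 0)·(-10).
a_{26} = -270; S = 27·(-10 + (-270))/2 = -3780.

-3780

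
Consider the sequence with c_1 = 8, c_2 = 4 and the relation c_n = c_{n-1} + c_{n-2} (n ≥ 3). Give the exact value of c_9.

188

Compute successive terms:
c_3 = 12;  c_4 = 16;  c_5 = 28;  c_6 = 44;  c_7 = 72;  c_8 = 116;  c_9 = 188.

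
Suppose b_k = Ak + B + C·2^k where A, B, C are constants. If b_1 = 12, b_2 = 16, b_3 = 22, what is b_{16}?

65576

At k = 1, 2, 3: A + B + 2C = 12; 2A + B + 4C = 16; 3A + B + 8C = 22.
Subtracting the first from the second: A + 2C = 4.
Subtracting the second from the third: A + 4C = 6.
Solving: C = 1, A = 2, then B = 8.
So b_k = 2·k + 8 + 1·2^k; at k=16 this is 65576.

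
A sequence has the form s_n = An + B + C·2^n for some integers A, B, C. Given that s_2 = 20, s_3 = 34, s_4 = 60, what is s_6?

208

At n = 2, 3, 4: 2A + B + 4C = 20; 3A + B + 8C = 34; 4A + B + 16C = 60.
Subtracting the first from the second: A + 4C = 14.
Subtracting the second from the third: A + 8C = 26.
Solving: C = 3, A = 2, then B = 4.
So s_n = 2·n + 4 + 3·2^n; at n=6 this is 208.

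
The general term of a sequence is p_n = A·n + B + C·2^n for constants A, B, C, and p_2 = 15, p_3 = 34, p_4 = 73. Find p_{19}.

Write the equations: 2A + B + 4C = 15; 3A + B + 8C = 34; 4A + B + 16C = 73.
Subtracting the first from the second: A + 4C = 19.
Subtracting the second from the third: A + 8C = 39.
Solving: C = 5, A = -1, then B = -3.
So p_n = -1·n + (-3) + 5·2^n; at n=19 this is 2621418.

2621418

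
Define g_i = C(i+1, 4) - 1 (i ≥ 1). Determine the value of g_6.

34

C(7, 4) = 35, so g_6 = 34.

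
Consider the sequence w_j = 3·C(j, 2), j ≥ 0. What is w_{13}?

234

C(13, 2) = 78, so w_{13} = 234.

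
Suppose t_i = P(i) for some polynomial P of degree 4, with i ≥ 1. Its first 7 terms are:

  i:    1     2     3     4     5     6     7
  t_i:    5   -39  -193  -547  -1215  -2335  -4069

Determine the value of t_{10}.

-14935

1st diffs: -44, -154, -354, -668, -1120, -1734.
2nd diffs: -110, -200, -314, -452, -614.
3rd diffs: -90, -114, -138, -162.
4th diffs: -24, -24, -24 (constant).
So t_i = -i^4 - 5i^3 + 6i + 5.
Evaluating at i = 10 gives t_{10} = -14935.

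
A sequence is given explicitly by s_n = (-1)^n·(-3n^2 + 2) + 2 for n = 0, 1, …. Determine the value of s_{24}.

-1724

(-1)^24 = 1; -3n^2 + 2 at n=24 is -1726; so s_{24} = -1724.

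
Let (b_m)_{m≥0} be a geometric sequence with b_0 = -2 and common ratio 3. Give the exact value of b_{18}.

b_m = (-2)·3^(m-0).
b_{18} = (-2)·3^18 = -774840978.

-774840978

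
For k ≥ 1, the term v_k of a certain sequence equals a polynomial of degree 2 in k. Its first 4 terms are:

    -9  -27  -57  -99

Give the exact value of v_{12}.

-867

1st diffs: -18, -30, -42.
2nd diffs: -12, -12 (constant).
So v_k = -6k^2 - 3.
Evaluating at k = 12 gives v_{12} = -867.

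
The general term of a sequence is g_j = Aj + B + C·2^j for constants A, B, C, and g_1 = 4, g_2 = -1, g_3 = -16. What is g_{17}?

-655266

Write the equations: A + B + 2C = 4; 2A + B + 4C = -1; 3A + B + 8C = -16.
Subtracting the first from the second: A + 2C = -5.
Subtracting the second from the third: A + 4C = -15.
Solving: C = -5, A = 5, then B = 9.
Therefore g_{17} = 85 + 9 + (-5)·131072 = -655266.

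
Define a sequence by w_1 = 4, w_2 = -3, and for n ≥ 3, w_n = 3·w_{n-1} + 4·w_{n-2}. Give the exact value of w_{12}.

838857

w_3 = 7;  w_4 = 9;  w_5 = 55;  w_6 = 201;  w_7 = 823;  w_8 = 3273;  w_9 = 13111;  w_{10} = 52425;  w_{11} = 209719;  w_{12} = 838857.
(Characteristic roots are 4 and -1.)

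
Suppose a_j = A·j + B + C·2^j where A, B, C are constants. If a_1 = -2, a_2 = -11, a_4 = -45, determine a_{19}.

The three given values yield: A + B + 2C = -2; 2A + B + 4C = -11; 4A + B + 16C = -45.
Subtracting the first from the second: A + 2C = -9.
Subtracting the second from the third: 2A + 12C = -34.
Solving: C = -2, A = -5, then B = 7.
Hence a_{19} = -5·19 + 7 + (-2)·524288 = -1048664.

-1048664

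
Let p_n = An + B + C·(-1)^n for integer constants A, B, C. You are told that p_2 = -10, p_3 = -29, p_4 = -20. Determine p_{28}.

-140

The three given values yield: 2A + B + C = -10; 3A + B - C = -29; 4A + B + C = -20.
Subtracting the first from the second: A - 2C = -19.
Subtracting the second from the third: A + 2C = 9.
Solving: C = 7, A = -5, then B = -7.
Hence p_{28} = -5·28 + (-7) + 7·1 = -140.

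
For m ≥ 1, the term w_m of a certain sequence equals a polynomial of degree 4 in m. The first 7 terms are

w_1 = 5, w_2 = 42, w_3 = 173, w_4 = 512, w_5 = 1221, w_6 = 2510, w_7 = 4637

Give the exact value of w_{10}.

1st diffs: 37, 131, 339, 709, 1289, 2127.
2nd diffs: 94, 208, 370, 580, 838.
3rd diffs: 114, 162, 210, 258.
4th diffs: 48, 48, 48 (constant).
Newton forward-difference form: w_m = 5 + 37·C(m-1,1) + 94·C(m-1,2) + 114·C(m-1,3) + 48·C(m-1,4).
At m = 10: m-1 = 9, so w_{10} = 5 + 333 + 3384 + 9576 + 6048 = 19346.

19346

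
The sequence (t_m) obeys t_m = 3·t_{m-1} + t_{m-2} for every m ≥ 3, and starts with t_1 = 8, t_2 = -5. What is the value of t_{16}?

Compute successive terms:
t_3 = -7  t_4 = -26  t_5 = -85  …  t_{13} = -1204552  t_{14} = -3978365  t_{15} = -13139647  t_{16} = -43397306.

-43397306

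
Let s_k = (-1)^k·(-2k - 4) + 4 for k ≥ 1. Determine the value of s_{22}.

(-1)^22 = 1; -2k - 4 at k=22 is -48; so s_{22} = -44.

-44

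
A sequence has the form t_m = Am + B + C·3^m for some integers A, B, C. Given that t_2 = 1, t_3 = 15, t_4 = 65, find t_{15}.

14348847

At m = 2, 3, 4: 2A + B + 9C = 1; 3A + B + 27C = 15; 4A + B + 81C = 65.
Subtracting the first from the second: A + 18C = 14.
Subtracting the second from the third: A + 54C = 50.
Solving: C = 1, A = -4, then B = 0.
Hence t_{15} = -4·15 + 0 + 1·14348907 = 14348847.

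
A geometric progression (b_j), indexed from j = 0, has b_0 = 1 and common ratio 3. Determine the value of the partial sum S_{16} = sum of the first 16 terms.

21523360

b_j = 1·3^(j-0).
S = 1·(3^16 - 1)/(3 - 1) = 1·(43046721 - 1)/(2) = 21523360.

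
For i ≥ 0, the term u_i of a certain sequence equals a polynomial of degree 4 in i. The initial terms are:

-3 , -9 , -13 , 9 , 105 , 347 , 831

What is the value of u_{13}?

24099

1st diffs: -6, -4, 22, 96, 242, 484.
2nd diffs: 2, 26, 74, 146, 242.
3rd diffs: 24, 48, 72, 96.
4th diffs: 24, 24, 24 (constant).
So u_i = i^4 - 2i^3 - 5i - 3.
Evaluating at i = 13 gives u_{13} = 24099.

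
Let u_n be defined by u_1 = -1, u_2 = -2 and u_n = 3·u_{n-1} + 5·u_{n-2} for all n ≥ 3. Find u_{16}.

Applying the relation repeatedly:
u_3 = -11  u_4 = -43  u_5 = -184  …  u_{13} = -17487289  u_{14} = -73316882  u_{15} = -307387091  u_{16} = -1288745683.

-1288745683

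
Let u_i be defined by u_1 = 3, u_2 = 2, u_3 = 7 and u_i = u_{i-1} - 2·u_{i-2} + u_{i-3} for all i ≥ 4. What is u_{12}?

66

Step forward from the initial values:
u_4 = 6;  u_5 = -6;  u_6 = -11;  u_7 = 7;  u_8 = 23;  u_9 = -2;  u_{10} = -41;  u_{11} = -14;  u_{12} = 66.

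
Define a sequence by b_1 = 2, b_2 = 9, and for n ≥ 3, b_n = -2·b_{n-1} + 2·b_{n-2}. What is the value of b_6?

Iterate the recurrence:
b_3 = -14;  b_4 = 46;  b_5 = -120;  b_6 = 332.

332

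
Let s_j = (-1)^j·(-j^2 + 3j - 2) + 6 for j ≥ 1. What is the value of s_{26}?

-594

(-1)^26 = 1; -j^2 + 3j - 2 at j=26 is -600; so s_{26} = -594.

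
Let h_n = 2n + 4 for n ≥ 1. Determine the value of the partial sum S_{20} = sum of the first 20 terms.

500

Over n = 1..20: Σn = 210.
Total = (2)·210 + (4)·20 = 500.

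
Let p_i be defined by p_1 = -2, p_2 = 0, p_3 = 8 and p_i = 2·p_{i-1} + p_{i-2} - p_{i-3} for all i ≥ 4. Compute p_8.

Step forward from the initial values:
p_4 = 18;  p_5 = 44;  p_6 = 98;  p_7 = 222;  p_8 = 498.

498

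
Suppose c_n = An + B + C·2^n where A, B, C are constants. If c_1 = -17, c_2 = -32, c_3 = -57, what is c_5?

Plug in n = 1, 2, 3: A + B + 2C = -17; 2A + B + 4C = -32; 3A + B + 8C = -57.
Subtracting the first from the second: A + 2C = -15.
Subtracting the second from the third: A + 4C = -25.
Solving: C = -5, A = -5, then B = -2.
Hence c_5 = -5·5 + (-2) + (-5)·32 = -187.

-187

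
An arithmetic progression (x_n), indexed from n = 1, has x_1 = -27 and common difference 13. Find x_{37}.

441

x_n = -27 + (n - 1)·13.
x_{37} = -27 + 36·13 = 441.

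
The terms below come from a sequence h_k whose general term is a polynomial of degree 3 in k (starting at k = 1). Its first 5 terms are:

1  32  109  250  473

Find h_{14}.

1st diffs: 31, 77, 141, 223.
2nd diffs: 46, 64, 82.
3rd diffs: 18, 18 (constant).
Newton forward-difference form: h_k = 1 + 31·C(k-1,1) + 46·C(k-1,2) + 18·C(k-1,3).
At k = 14: k-1 = 13, so h_{14} = 1 + 403 + 3588 + 5148 = 9140.

9140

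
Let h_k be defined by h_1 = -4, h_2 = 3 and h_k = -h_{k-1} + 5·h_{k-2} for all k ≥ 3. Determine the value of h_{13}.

-498148

Compute successive terms:
h_3 = -23  h_4 = 38  h_5 = -153  …  h_{10} = 22478  h_{11} = -64293  h_{12} = 176683  h_{13} = -498148.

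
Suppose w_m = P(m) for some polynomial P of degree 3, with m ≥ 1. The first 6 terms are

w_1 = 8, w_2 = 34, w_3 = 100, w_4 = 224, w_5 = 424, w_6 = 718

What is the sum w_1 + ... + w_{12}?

1st diffs: 26, 66, 124, 200, 294.
2nd diffs: 40, 58, 76, 94.
3rd diffs: 18, 18, 18 (constant).
Newton forward-difference form: w_m = 8 + 26·C(m-1,1) + 40·C(m-1,2) + 18·C(m-1,3).
Continuing: …, 1124, 1660, 2344, 3194, …, w_{12} = 5464.
Summing m = 1..12 (12 terms) gives 19522.

19522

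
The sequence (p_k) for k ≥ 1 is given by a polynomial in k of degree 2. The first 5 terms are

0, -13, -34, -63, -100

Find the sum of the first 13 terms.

1st diffs: -13, -21, -29, -37.
2nd diffs: -8, -8, -8 (constant).
Newton forward-difference form: p_k = (-13)·C(k-1,1) + (-8)·C(k-1,2).
Continuing: …, -145, -198, -259, -328, …, p_{13} = -684.
Summing k = 1..13 (13 terms) gives -3302.

-3302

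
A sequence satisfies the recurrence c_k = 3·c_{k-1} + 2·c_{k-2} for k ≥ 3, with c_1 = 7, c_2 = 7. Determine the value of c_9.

68635

c_3 = 35, c_4 = 119, c_5 = 427, c_6 = 1519, c_7 = 5411, c_8 = 19271, c_9 = 68635.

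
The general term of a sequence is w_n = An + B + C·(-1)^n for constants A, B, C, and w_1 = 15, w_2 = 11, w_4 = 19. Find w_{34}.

Plug in n = 1, 2, 4: A + B - C = 15; 2A + B + C = 11; 4A + B + C = 19.
Subtracting the first from the second: A + 2C = -4.
Subtracting the second from the third: 2A = 8.
Solving: C = -4, A = 4, then B = 7.
Therefore w_{34} = 136 + 7 + (-4)·1 = 139.

139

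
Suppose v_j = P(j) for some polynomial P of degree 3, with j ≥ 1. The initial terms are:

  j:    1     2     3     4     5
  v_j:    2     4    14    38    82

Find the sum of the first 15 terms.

1st diffs: 2, 10, 24, 44.
2nd diffs: 8, 14, 20.
3rd diffs: 6, 6 (constant).
Newton forward-difference form: v_j = 2 + 2·C(j-1,1) + 8·C(j-1,2) + 6·C(j-1,3).
Continuing: …, 152, 254, 394, 578, …, v_{15} = 2942.
Summing j = 1..15 (15 terms) gives 12070.

12070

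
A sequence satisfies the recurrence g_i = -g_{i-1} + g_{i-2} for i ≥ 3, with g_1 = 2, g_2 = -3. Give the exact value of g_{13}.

g_3 = 5;  g_4 = -8;  g_5 = 13;  …;  g_{10} = -144;  g_{11} = 233;  g_{12} = -377;  g_{13} = 610.

610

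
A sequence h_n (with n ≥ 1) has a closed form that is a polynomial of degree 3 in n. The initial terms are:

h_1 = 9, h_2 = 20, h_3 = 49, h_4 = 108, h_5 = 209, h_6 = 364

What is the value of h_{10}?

1st diffs: 11, 29, 59, 101, 155.
2nd diffs: 18, 30, 42, 54.
3rd diffs: 12, 12, 12 (constant).
So h_n = 2n^3 - 3n^2 + 6n + 4.
Evaluating at n = 10 gives h_{10} = 1764.

1764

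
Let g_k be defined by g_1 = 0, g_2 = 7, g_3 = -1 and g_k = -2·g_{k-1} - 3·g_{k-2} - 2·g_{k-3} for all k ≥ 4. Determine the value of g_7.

Compute successive terms:
g_4 = -19; g_5 = 27; g_6 = 5; g_7 = -53.

-53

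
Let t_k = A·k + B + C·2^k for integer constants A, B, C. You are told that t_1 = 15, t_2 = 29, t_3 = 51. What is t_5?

159

Plug in k = 1, 2, 3: A + B + 2C = 15; 2A + B + 4C = 29; 3A + B + 8C = 51.
Subtracting the first from the second: A + 2C = 14.
Subtracting the second from the third: A + 4C = 22.
Solving: C = 4, A = 6, then B = 1.
Therefore t_5 = 30 + 1 + 4·32 = 159.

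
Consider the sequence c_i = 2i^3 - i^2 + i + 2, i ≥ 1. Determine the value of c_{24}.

27098

c_{24} = 2·24^3 - 1·24^2 + 1·24 + 2 = 27098.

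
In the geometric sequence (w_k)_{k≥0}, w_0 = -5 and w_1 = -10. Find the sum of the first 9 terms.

Common ratio r = 2.
w_k = (-5)·2^(k-0).
S = (-5)·(2^9 - 1)/(2 - 1) = (-5)·(512 - 1)/(1) = -2555.

-2555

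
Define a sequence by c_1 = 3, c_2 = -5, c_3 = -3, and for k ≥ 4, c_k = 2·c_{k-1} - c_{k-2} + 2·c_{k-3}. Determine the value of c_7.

-3

c_4 = 5;  c_5 = 3;  c_6 = -5;  c_7 = -3.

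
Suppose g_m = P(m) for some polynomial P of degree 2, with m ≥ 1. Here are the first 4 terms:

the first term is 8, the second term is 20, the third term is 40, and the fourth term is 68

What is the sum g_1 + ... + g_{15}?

1st diffs: 12, 20, 28.
2nd diffs: 8, 8 (constant).
Newton forward-difference form: g_m = 8 + 12·C(m-1,1) + 8·C(m-1,2).
Continuing: …, 104, 148, 200, 260, …, g_{15} = 904.
Summing m = 1..15 (15 terms) gives 5020.

5020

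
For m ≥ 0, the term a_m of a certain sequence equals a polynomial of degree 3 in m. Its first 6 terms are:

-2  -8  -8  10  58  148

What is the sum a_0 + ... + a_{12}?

1st diffs: -6, 0, 18, 48, 90.
2nd diffs: 6, 18, 30, 42.
3rd diffs: 12, 12, 12 (constant).
So a_m = 2m^3 - 3m^2 - 5m - 2.
Continuing: …, 292, 502, 790, 1168, …, a_{12} = 2962.
Summing m = 0..12 (13 terms) gives 9802.

9802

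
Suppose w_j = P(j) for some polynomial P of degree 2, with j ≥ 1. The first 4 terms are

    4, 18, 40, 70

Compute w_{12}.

598

1st diffs: 14, 22, 30.
2nd diffs: 8, 8 (constant).
Newton forward-difference form: w_j = 4 + 14·C(j-1,1) + 8·C(j-1,2).
At j = 12: j-1 = 11, so w_{12} = 4 + 154 + 440 = 598.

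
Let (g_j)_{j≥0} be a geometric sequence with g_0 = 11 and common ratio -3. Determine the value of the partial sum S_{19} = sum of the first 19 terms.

3196219037

g_j = 11·(-3)^(j-0).
S = 11·((-3)^19 - 1)/(-3 - 1) = 11·(-1162261467 - 1)/(-4) = 3196219037.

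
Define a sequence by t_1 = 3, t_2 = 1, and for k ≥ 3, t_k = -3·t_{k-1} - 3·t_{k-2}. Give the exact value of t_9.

t_3 = -12  t_4 = 33  t_5 = -63  t_6 = 90  t_7 = -81  t_8 = -27  t_9 = 324.

324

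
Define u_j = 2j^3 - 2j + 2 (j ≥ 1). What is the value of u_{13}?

4370

u_{13} = 2·13^3 - 2·13 + 2 = 4370.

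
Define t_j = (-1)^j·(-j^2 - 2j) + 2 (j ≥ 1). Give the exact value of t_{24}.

(-1)^24 = 1; -j^2 - 2j at j=24 is -624; so t_{24} = -622.

-622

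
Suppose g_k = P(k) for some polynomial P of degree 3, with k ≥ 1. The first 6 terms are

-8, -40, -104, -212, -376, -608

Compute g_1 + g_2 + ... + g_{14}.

1st diffs: -32, -64, -108, -164, -232.
2nd diffs: -32, -44, -56, -68.
3rd diffs: -12, -12, -12 (constant).
Newton forward-difference form: g_k = -8 + (-32)·C(k-1,1) + (-32)·C(k-1,2) + (-12)·C(k-1,3).
Continuing: …, -920, -1324, -1832, -2456, …, g_{14} = -6352.
Summing k = 1..14 (14 terms) gives -26684.

-26684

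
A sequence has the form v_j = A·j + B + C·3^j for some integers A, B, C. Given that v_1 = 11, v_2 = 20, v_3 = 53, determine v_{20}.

At j = 1, 2, 3: A + B + 3C = 11; 2A + B + 9C = 20; 3A + B + 27C = 53.
Subtracting the first from the second: A + 6C = 9.
Subtracting the second from the third: A + 18C = 33.
Solving: C = 2, A = -3, then B = 8.
Therefore v_{20} = -60 + 8 + 2·3486784401 = 6973568750.

6973568750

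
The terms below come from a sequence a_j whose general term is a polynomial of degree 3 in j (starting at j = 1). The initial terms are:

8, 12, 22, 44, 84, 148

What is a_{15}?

2794

1st diffs: 4, 10, 22, 40, 64.
2nd diffs: 6, 12, 18, 24.
3rd diffs: 6, 6, 6 (constant).
Newton forward-difference form: a_j = 8 + 4·C(j-1,1) + 6·C(j-1,2) + 6·C(j-1,3).
At j = 15: j-1 = 14, so a_{15} = 8 + 56 + 546 + 2184 = 2794.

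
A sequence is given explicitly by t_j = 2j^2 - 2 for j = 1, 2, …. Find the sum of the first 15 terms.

Over j = 1..15: Σj = 120, Σj² = 1240.
Total = (2)·1240 + (-2)·15 = 2450.

2450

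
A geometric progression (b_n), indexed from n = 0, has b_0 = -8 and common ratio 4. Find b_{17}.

-137438953472

b_n = (-8)·4^(n-0).
b_{17} = (-8)·4^17 = -137438953472.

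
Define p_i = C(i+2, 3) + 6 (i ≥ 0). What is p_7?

90

C(9, 3) = 84, so p_7 = 90.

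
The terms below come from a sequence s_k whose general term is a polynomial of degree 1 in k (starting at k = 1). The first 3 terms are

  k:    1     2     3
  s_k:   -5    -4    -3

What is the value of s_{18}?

12

1st diffs: 1, 1 (constant).
So s_k = k - 6.
Evaluating at k = 18 gives s_{18} = 12.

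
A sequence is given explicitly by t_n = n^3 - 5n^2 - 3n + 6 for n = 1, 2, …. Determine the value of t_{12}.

t_{12} = 1·12^3 - 5·12^2 - 3·12 + 6 = 978.

978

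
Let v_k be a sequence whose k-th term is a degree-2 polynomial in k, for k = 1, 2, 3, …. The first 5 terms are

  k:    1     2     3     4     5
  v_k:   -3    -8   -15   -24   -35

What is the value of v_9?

-99

1st diffs: -5, -7, -9, -11.
2nd diffs: -2, -2, -2 (constant).
So v_k = -k^2 - 2k.
Evaluating at k = 9 gives v_9 = -99.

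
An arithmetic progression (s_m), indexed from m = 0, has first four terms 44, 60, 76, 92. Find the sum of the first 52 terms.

23504

Common difference d = 16.
s_m = 44 + (m - 0)·16.
s_{51} = 860; S = 52·(44 + 860)/2 = 23504.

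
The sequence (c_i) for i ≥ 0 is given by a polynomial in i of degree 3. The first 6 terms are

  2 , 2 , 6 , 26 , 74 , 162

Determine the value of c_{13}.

1st diffs: 0, 4, 20, 48, 88.
2nd diffs: 4, 16, 28, 40.
3rd diffs: 12, 12, 12 (constant).
Newton forward-difference form: c_i = 2 + 4·C(i,2) + 12·C(i,3).
At i = 13: i = 13, so c_{13} = 2 + 312 + 3432 = 3746.

3746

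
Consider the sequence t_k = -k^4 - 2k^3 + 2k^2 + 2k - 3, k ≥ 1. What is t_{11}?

t_{11} = -1·11^4 - 2·11^3 + 2·11^2 + 2·11 - 3 = -17042.

-17042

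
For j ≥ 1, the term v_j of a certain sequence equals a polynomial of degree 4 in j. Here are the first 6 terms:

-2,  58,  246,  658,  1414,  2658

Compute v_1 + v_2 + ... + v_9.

1st diffs: 60, 188, 412, 756, 1244.
2nd diffs: 128, 224, 344, 488.
3rd diffs: 96, 120, 144.
4th diffs: 24, 24 (constant).
Newton forward-difference form: v_j = -2 + 60·C(j-1,1) + 128·C(j-1,2) + 96·C(j-1,3) + 24·C(j-1,4).
Continuing: 4558, 7306, 11118.
Summing j = 1..9 (9 terms) gives 28014.

28014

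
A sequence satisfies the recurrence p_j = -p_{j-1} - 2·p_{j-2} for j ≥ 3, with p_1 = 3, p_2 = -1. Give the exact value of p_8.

23

Step forward from the initial values:
p_3 = -5;  p_4 = 7;  p_5 = 3;  p_6 = -17;  p_7 = 11;  p_8 = 23.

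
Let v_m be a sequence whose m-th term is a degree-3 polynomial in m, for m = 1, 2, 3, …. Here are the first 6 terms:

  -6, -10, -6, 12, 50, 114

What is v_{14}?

1st diffs: -4, 4, 18, 38, 64.
2nd diffs: 8, 14, 20, 26.
3rd diffs: 6, 6, 6 (constant).
Newton forward-difference form: v_m = -6 + (-4)·C(m-1,1) + 8·C(m-1,2) + 6·C(m-1,3).
At m = 14: m-1 = 13, so v_{14} = -6 - 52 + 624 + 1716 = 2282.

2282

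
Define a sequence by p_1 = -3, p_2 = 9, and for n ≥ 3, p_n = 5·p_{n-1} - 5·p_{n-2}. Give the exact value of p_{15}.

387187500

Applying the relation repeatedly:
p_3 = 60, p_4 = 255, p_5 = 975, …, p_{12} = 8175000, p_{13} = 29578125, p_{14} = 107015625, p_{15} = 387187500.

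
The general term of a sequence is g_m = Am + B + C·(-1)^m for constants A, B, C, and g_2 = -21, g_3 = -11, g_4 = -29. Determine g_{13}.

-51

Write the equations: 2A + B + C = -21; 3A + B - C = -11; 4A + B + C = -29.
Subtracting the first from the second: A - 2C = 10.
Subtracting the second from the third: A + 2C = -18.
Solving: C = -7, A = -4, then B = -6.
Hence g_{13} = -4·13 + (-6) + (-7)·(-1) = -51.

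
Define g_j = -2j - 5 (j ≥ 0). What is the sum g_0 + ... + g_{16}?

-357

Over j = 0..16: Σj = 136.
Total = (-2)·136 + (-5)·17 = -357.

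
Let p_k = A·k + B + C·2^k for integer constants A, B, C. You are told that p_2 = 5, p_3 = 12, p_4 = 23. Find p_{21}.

Write the equations: 2A + B + 4C = 5; 3A + B + 8C = 12; 4A + B + 16C = 23.
Subtracting the first from the second: A + 4C = 7.
Subtracting the second from the third: A + 8C = 11.
Solving: C = 1, A = 3, then B = -5.
So p_k = 3·k + (-5) + 1·2^k; at k=21 this is 2097210.

2097210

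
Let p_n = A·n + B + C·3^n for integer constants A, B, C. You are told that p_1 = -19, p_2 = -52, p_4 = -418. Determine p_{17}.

-645700867

The three given values yield: A + B + 3C = -19; 2A + B + 9C = -52; 4A + B + 81C = -418.
Subtracting the first from the second: A + 6C = -33.
Subtracting the second from the third: 2A + 72C = -366.
Solving: C = -5, A = -3, then B = -1.
So p_n = -3·n + (-1) + (-5)·3^n; at n=17 this is -645700867.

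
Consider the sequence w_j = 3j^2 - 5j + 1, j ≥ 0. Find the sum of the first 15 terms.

2535

Over j = 0..14: Σj = 105, Σj² = 1015.
Total = (3)·1015 + (-5)·105 + (1)·15 = 2535.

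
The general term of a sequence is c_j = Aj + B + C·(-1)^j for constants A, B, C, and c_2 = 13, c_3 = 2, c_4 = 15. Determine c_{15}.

14

At j = 2, 3, 4: 2A + B + C = 13; 3A + B - C = 2; 4A + B + C = 15.
Subtracting the first from the second: A - 2C = -11.
Subtracting the second from the third: A + 2C = 13.
Solving: C = 6, A = 1, then B = 5.
Therefore c_{15} = 15 + 5 + 6·(-1) = 14.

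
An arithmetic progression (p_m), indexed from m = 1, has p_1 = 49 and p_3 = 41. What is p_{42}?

Common difference d = (41 - 49) / (3 - 1) = -4.
p_m = 49 + (m - 1)·(-4).
p_{42} = 49 + 41·(-4) = -115.

-115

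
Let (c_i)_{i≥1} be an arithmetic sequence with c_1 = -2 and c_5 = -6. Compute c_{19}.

-20

Common difference d = (-6 - (-2)) / (5 - 1) = -1.
c_i = -2 + (i - 1)·(-1).
c_{19} = -2 + 18·(-1) = -20.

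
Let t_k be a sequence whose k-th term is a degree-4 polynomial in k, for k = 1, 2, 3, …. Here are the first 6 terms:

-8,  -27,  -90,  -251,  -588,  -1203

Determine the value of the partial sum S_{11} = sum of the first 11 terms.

1st diffs: -19, -63, -161, -337, -615.
2nd diffs: -44, -98, -176, -278.
3rd diffs: -54, -78, -102.
4th diffs: -24, -24 (constant).
Newton forward-difference form: t_k = -8 + (-19)·C(k-1,1) + (-44)·C(k-1,2) + (-54)·C(k-1,3) + (-24)·C(k-1,4).
Continuing: …, -2222, -3795, -6096, -9323, …, t_{11} = -13698.
Summing k = 1..11 (11 terms) gives -37301.

-37301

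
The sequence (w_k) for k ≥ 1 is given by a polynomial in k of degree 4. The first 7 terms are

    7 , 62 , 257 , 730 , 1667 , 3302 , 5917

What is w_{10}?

1st diffs: 55, 195, 473, 937, 1635, 2615.
2nd diffs: 140, 278, 464, 698, 980.
3rd diffs: 138, 186, 234, 282.
4th diffs: 48, 48, 48 (constant).
Newton forward-difference form: w_k = 7 + 55·C(k-1,1) + 140·C(k-1,2) + 138·C(k-1,3) + 48·C(k-1,4).
At k = 10: k-1 = 9, so w_{10} = 7 + 495 + 5040 + 11592 + 6048 = 23182.

23182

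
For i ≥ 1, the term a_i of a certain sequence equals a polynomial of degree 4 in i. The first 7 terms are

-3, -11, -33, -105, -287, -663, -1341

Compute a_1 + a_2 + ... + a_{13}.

-61295

1st diffs: -8, -22, -72, -182, -376, -678.
2nd diffs: -14, -50, -110, -194, -302.
3rd diffs: -36, -60, -84, -108.
4th diffs: -24, -24, -24 (constant).
Newton forward-difference form: a_i = -3 + (-8)·C(i-1,1) + (-14)·C(i-1,2) + (-36)·C(i-1,3) + (-24)·C(i-1,4).
Continuing: …, -2453, -4155, -6627, -10073, …, a_{13} = -20823.
Summing i = 1..13 (13 terms) gives -61295.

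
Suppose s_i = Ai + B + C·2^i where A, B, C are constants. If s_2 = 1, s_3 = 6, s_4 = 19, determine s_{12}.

Plug in i = 2, 3, 4: 2A + B + 4C = 1; 3A + B + 8C = 6; 4A + B + 16C = 19.
Subtracting the first from the second: A + 4C = 5.
Subtracting the second from the third: A + 8C = 13.
Solving: C = 2, A = -3, then B = -1.
Hence s_{12} = -3·12 + (-1) + 2·4096 = 8155.

8155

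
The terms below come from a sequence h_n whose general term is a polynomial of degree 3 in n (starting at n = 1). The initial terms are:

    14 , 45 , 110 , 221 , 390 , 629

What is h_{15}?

7910

1st diffs: 31, 65, 111, 169, 239.
2nd diffs: 34, 46, 58, 70.
3rd diffs: 12, 12, 12 (constant).
Newton forward-difference form: h_n = 14 + 31·C(n-1,1) + 34·C(n-1,2) + 12·C(n-1,3).
At n = 15: n-1 = 14, so h_{15} = 14 + 434 + 3094 + 4368 = 7910.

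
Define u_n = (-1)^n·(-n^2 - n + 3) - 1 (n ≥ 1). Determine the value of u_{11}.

(-1)^11 = -1; -n^2 - n + 3 at n=11 is -129; so u_{11} = 128.

128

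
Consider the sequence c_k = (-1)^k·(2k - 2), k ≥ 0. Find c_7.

-12

(-1)^7 = -1; 2k - 2 at k=7 is 12; so c_7 = -12.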